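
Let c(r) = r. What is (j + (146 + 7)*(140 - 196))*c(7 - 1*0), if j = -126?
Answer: -60858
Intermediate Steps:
(j + (146 + 7)*(140 - 196))*c(7 - 1*0) = (-126 + (146 + 7)*(140 - 196))*(7 - 1*0) = (-126 + 153*(-56))*(7 + 0) = (-126 - 8568)*7 = -8694*7 = -60858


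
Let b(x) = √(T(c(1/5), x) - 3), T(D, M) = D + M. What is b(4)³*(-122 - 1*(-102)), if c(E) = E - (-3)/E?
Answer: -2916*√5/5 ≈ -1304.1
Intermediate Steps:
c(E) = E + 3/E
b(x) = √(61/5 + x) (b(x) = √(((1/5 + 3/(1/5)) + x) - 3) = √(((⅕ + 3/(⅕)) + x) - 3) = √(((⅕ + 3*5) + x) - 3) = √(((⅕ + 15) + x) - 3) = √((76/5 + x) - 3) = √(61/5 + x))
b(4)³*(-122 - 1*(-102)) = (√(305 + 25*4)/5)³*(-122 - 1*(-102)) = (√(305 + 100)/5)³*(-122 + 102) = (√405/5)³*(-20) = ((9*√5)/5)³*(-20) = (9*√5/5)³*(-20) = (729*√5/25)*(-20) = -2916*√5/5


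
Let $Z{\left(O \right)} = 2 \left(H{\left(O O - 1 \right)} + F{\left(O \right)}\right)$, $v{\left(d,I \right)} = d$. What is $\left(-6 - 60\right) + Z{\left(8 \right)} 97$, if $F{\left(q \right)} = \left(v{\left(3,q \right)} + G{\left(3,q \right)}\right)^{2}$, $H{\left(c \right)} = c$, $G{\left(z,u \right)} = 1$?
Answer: $15260$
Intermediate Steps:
$F{\left(q \right)} = 16$ ($F{\left(q \right)} = \left(3 + 1\right)^{2} = 4^{2} = 16$)
$Z{\left(O \right)} = 30 + 2 O^{2}$ ($Z{\left(O \right)} = 2 \left(\left(O O - 1\right) + 16\right) = 2 \left(\left(O^{2} - 1\right) + 16\right) = 2 \left(\left(-1 + O^{2}\right) + 16\right) = 2 \left(15 + O^{2}\right) = 30 + 2 O^{2}$)
$\left(-6 - 60\right) + Z{\left(8 \right)} 97 = \left(-6 - 60\right) + \left(30 + 2 \cdot 8^{2}\right) 97 = \left(-6 - 60\right) + \left(30 + 2 \cdot 64\right) 97 = -66 + \left(30 + 128\right) 97 = -66 + 158 \cdot 97 = -66 + 15326 = 15260$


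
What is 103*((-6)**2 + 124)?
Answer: 16480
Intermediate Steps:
103*((-6)**2 + 124) = 103*(36 + 124) = 103*160 = 16480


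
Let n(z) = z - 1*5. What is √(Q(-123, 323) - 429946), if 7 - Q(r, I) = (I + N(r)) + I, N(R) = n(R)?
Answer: I*√430457 ≈ 656.09*I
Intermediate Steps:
n(z) = -5 + z (n(z) = z - 5 = -5 + z)
N(R) = -5 + R
Q(r, I) = 12 - r - 2*I (Q(r, I) = 7 - ((I + (-5 + r)) + I) = 7 - ((-5 + I + r) + I) = 7 - (-5 + r + 2*I) = 7 + (5 - r - 2*I) = 12 - r - 2*I)
√(Q(-123, 323) - 429946) = √((12 - 1*(-123) - 2*323) - 429946) = √((12 + 123 - 646) - 429946) = √(-511 - 429946) = √(-430457) = I*√430457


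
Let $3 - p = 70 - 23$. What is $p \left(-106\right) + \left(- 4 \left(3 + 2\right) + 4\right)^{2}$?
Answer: $4920$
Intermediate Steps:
$p = -44$ ($p = 3 - \left(70 - 23\right) = 3 - 47 = -44$)
$p \left(-106\right) + \left(- 4 \left(3 + 2\right) + 4\right)^{2} = \left(-44\right) \left(-106\right) + \left(- 4 \left(3 + 2\right) + 4\right)^{2} = 4664 + \left(\left(-4\right) 5 + 4\right)^{2} = 4664 + \left(-20 + 4\right)^{2} = 4664 + \left(-16\right)^{2} = 4664 + 256 = 4920$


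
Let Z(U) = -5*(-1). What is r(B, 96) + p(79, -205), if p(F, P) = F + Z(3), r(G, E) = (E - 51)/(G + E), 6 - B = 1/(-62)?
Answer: 106818/1265 ≈ 84.441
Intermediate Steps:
B = 373/62 (B = 6 - 1/(-62) = 6 - 1*(-1/62) = 6 + 1/62 = 373/62 ≈ 6.0161)
r(G, E) = (-51 + E)/(E + G)
Z(U) = 5
p(F, P) = 5 + F (p(F, P) = F + 5 = 5 + F)
r(B, 96) + p(79, -205) = (-51 + 96)/(96 + 373/62) + (5 + 79) = 45/(6325/62) + 84 = (62/6325)*45 + 84 = 558/1265 + 84 = 106818/1265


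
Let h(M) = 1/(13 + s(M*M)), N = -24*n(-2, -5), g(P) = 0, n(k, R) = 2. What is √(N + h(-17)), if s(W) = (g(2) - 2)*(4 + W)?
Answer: I*√15760365/573 ≈ 6.9283*I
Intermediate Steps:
s(W) = -8 - 2*W (s(W) = (0 - 2)*(4 + W) = -2*(4 + W) = -8 - 2*W)
N = -48 (N = -24*2 = -48)
h(M) = 1/(5 - 2*M²) (h(M) = 1/(13 + (-8 - 2*M*M)) = 1/(13 + (-8 - 2*M²)) = 1/(5 - 2*M²))
√(N + h(-17)) = √(-48 + 1/(5 - 2*(-17)²)) = √(-48 + 1/(5 - 2*289)) = √(-48 + 1/(5 - 578)) = √(-48 + 1/(-573)) = √(-48 - 1/573) = √(-27505/573) = I*√15760365/573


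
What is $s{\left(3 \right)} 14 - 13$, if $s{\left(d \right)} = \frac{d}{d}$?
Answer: $1$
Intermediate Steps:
$s{\left(d \right)} = 1$
$s{\left(3 \right)} 14 - 13 = 1 \cdot 14 - 13 = 14 - 13 = 1$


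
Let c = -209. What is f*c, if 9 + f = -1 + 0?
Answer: 2090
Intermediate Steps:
f = -10 (f = -9 + (-1 + 0) = -9 - 1 = -10)
f*c = -10*(-209) = 2090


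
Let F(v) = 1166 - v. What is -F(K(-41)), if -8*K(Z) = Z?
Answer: -9287/8 ≈ -1160.9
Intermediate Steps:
K(Z) = -Z/8
-F(K(-41)) = -(1166 - (-1)*(-41)/8) = -(1166 - 1*41/8) = -(1166 - 41/8) = -1*9287/8 = -9287/8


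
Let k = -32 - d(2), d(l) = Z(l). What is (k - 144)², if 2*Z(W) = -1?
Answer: 123201/4 ≈ 30800.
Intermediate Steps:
Z(W) = -½ (Z(W) = (½)*(-1) = -½)
d(l) = -½
k = -63/2 (k = -32 - 1*(-½) = -32 + ½ = -63/2 ≈ -31.500)
(k - 144)² = (-63/2 - 144)² = (-351/2)² = 123201/4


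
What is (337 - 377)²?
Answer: 1600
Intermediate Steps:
(337 - 377)² = (-40)² = 1600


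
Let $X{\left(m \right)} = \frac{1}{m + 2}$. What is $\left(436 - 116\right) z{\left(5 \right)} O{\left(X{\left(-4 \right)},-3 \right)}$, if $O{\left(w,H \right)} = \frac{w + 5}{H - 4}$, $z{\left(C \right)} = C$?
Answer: $- \frac{7200}{7} \approx -1028.6$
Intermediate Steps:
$X{\left(m \right)} = \frac{1}{2 + m}$
$O{\left(w,H \right)} = \frac{5 + w}{-4 + H}$
$\left(436 - 116\right) z{\left(5 \right)} O{\left(X{\left(-4 \right)},-3 \right)} = \left(436 - 116\right) 5 \frac{5 + \frac{1}{2 - 4}}{-4 - 3} = 320 \cdot 5 \frac{5 + \frac{1}{-2}}{-7} = 320 \cdot 5 \left(- \frac{5 - \frac{1}{2}}{7}\right) = 320 \cdot 5 \left(\left(- \frac{1}{7}\right) \frac{9}{2}\right) = 320 \cdot 5 \left(- \frac{9}{14}\right) = 320 \left(- \frac{45}{14}\right) = - \frac{7200}{7}$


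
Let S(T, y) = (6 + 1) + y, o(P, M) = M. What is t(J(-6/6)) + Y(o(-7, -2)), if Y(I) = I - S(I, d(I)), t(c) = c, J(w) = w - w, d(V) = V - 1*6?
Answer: -1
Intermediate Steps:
d(V) = -6 + V (d(V) = V - 6 = -6 + V)
S(T, y) = 7 + y
J(w) = 0
Y(I) = -1 (Y(I) = I - (7 + (-6 + I)) = I - (1 + I) = I + (-1 - I) = -1)
t(J(-6/6)) + Y(o(-7, -2)) = 0 - 1 = -1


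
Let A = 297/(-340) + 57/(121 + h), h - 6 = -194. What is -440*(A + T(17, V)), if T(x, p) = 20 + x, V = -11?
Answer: -17678782/1139 ≈ -15521.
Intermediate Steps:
h = -188 (h = 6 - 194 = -188)
A = -39279/22780 (A = 297/(-340) + 57/(121 - 188) = 297*(-1/340) + 57/(-67) = -297/340 + 57*(-1/67) = -297/340 - 57/67 = -39279/22780 ≈ -1.7243)
-440*(A + T(17, V)) = -440*(-39279/22780 + (20 + 17)) = -440*(-39279/22780 + 37) = -440*803581/22780 = -17678782/1139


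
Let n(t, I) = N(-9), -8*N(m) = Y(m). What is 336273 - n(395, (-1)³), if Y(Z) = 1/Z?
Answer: 24211655/72 ≈ 3.3627e+5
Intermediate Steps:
N(m) = -1/(8*m)
n(t, I) = 1/72 (n(t, I) = -⅛/(-9) = -⅛*(-⅑) = 1/72)
336273 - n(395, (-1)³) = 336273 - 1*1/72 = 336273 - 1/72 = 24211655/72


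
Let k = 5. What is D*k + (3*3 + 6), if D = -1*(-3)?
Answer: 30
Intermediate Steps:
D = 3
D*k + (3*3 + 6) = 3*5 + (3*3 + 6) = 15 + (9 + 6) = 15 + 15 = 30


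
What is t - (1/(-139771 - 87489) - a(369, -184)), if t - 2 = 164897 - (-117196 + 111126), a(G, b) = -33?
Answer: 38846915361/227260 ≈ 1.7094e+5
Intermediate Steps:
t = 170969 (t = 2 + (164897 - (-117196 + 111126)) = 2 + (164897 - 1*(-6070)) = 2 + (164897 + 6070) = 2 + 170967 = 170969)
t - (1/(-139771 - 87489) - a(369, -184)) = 170969 - (1/(-139771 - 87489) - 1*(-33)) = 170969 - (1/(-227260) + 33) = 170969 - (-1/227260 + 33) = 170969 - 1*7499579/227260 = 170969 - 7499579/227260 = 38846915361/227260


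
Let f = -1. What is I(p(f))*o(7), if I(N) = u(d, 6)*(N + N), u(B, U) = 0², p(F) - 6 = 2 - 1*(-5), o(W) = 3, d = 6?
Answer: 0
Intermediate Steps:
p(F) = 13 (p(F) = 6 + (2 - 1*(-5)) = 6 + (2 + 5) = 6 + 7 = 13)
u(B, U) = 0
I(N) = 0 (I(N) = 0*(N + N) = 0*(2*N) = 0)
I(p(f))*o(7) = 0*3 = 0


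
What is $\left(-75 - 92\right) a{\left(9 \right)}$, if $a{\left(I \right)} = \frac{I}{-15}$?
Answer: $\frac{501}{5} \approx 100.2$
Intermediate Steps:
$a{\left(I \right)} = - \frac{I}{15}$ ($a{\left(I \right)} = I \left(- \frac{1}{15}\right) = - \frac{I}{15}$)
$\left(-75 - 92\right) a{\left(9 \right)} = \left(-75 - 92\right) \left(\left(- \frac{1}{15}\right) 9\right) = \left(-167\right) \left(- \frac{3}{5}\right) = \frac{501}{5}$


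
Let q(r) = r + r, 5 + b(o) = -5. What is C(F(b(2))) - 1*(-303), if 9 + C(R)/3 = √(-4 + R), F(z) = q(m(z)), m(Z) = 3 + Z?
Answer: 276 + 9*I*√2 ≈ 276.0 + 12.728*I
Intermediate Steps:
b(o) = -10 (b(o) = -5 - 5 = -10)
q(r) = 2*r
F(z) = 6 + 2*z (F(z) = 2*(3 + z) = 6 + 2*z)
C(R) = -27 + 3*√(-4 + R)
C(F(b(2))) - 1*(-303) = (-27 + 3*√(-4 + (6 + 2*(-10)))) - 1*(-303) = (-27 + 3*√(-4 + (6 - 20))) + 303 = (-27 + 3*√(-4 - 14)) + 303 = (-27 + 3*√(-18)) + 303 = (-27 + 3*(3*I*√2)) + 303 = (-27 + 9*I*√2) + 303 = 276 + 9*I*√2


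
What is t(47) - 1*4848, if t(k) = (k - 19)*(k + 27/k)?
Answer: -165248/47 ≈ -3515.9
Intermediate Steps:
t(k) = (-19 + k)*(k + 27/k)
t(47) - 1*4848 = (27 + 47² - 513/47 - 19*47) - 1*4848 = (27 + 2209 - 513*1/47 - 893) - 4848 = (27 + 2209 - 513/47 - 893) - 4848 = 62608/47 - 4848 = -165248/47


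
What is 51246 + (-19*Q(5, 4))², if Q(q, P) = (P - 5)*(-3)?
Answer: 54495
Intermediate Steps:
Q(q, P) = 15 - 3*P (Q(q, P) = (-5 + P)*(-3) = 15 - 3*P)
51246 + (-19*Q(5, 4))² = 51246 + (-19*(15 - 3*4))² = 51246 + (-19*(15 - 12))² = 51246 + (-19*3)² = 51246 + (-57)² = 51246 + 3249 = 54495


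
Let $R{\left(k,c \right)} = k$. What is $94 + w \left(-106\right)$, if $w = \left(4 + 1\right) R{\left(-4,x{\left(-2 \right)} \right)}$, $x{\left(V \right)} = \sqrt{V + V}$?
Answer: $2214$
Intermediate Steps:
$x{\left(V \right)} = \sqrt{2} \sqrt{V}$ ($x{\left(V \right)} = \sqrt{2 V} = \sqrt{2} \sqrt{V}$)
$w = -20$ ($w = \left(4 + 1\right) \left(-4\right) = 5 \left(-4\right) = -20$)
$94 + w \left(-106\right) = 94 - -2120 = 94 + 2120 = 2214$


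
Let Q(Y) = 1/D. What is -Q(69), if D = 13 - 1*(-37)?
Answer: -1/50 ≈ -0.020000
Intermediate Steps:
D = 50 (D = 13 + 37 = 50)
Q(Y) = 1/50
-Q(69) = -1*1/50 = -1/50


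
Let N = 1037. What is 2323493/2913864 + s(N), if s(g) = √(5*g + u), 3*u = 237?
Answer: 2323493/2913864 + 4*√329 ≈ 73.351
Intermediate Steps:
u = 79 (u = (⅓)*237 = 79)
s(g) = √(79 + 5*g) (s(g) = √(5*g + 79) = √(79 + 5*g))
2323493/2913864 + s(N) = 2323493/2913864 + √(79 + 5*1037) = 2323493*(1/2913864) + √(79 + 5185) = 2323493/2913864 + √5264 = 2323493/2913864 + 4*√329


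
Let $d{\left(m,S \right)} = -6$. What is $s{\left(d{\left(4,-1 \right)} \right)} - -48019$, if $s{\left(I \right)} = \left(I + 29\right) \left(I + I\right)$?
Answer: $47743$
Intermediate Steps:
$s{\left(I \right)} = 2 I \left(29 + I\right)$ ($s{\left(I \right)} = \left(29 + I\right) 2 I = 2 I \left(29 + I\right)$)
$s{\left(d{\left(4,-1 \right)} \right)} - -48019 = 2 \left(-6\right) \left(29 - 6\right) - -48019 = 2 \left(-6\right) 23 + 48019 = -276 + 48019 = 47743$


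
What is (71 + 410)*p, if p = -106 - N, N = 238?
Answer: -165464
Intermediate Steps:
p = -344 (p = -106 - 1*238 = -106 - 238 = -344)
(71 + 410)*p = (71 + 410)*(-344) = 481*(-344) = -165464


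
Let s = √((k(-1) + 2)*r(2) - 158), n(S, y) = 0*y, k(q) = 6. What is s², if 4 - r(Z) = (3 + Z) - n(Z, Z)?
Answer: -166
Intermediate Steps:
n(S, y) = 0
r(Z) = 1 - Z (r(Z) = 4 - ((3 + Z) - 1*0) = 4 - ((3 + Z) + 0) = 4 - (3 + Z) = 4 + (-3 - Z) = 1 - Z)
s = I*√166 (s = √((6 + 2)*(1 - 1*2) - 158) = √(8*(1 - 2) - 158) = √(8*(-1) - 158) = √(-8 - 158) = √(-166) = I*√166 ≈ 12.884*I)
s² = (I*√166)² = -166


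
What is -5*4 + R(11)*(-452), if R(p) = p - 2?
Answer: -4088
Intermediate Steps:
R(p) = -2 + p
-5*4 + R(11)*(-452) = -5*4 + (-2 + 11)*(-452) = -20 + 9*(-452) = -20 - 4068 = -4088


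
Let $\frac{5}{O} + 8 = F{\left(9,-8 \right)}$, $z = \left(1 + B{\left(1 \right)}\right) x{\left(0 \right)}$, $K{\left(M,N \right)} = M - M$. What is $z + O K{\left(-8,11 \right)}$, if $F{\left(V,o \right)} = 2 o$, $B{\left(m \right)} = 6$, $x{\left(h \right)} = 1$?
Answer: $7$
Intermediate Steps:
$K{\left(M,N \right)} = 0$
$z = 7$ ($z = \left(1 + 6\right) 1 = 7 \cdot 1 = 7$)
$O = - \frac{5}{24}$ ($O = \frac{5}{-8 + 2 \left(-8\right)} = \frac{5}{-8 - 16} = \frac{5}{-24} = 5 \left(- \frac{1}{24}\right) = - \frac{5}{24} \approx -0.20833$)
$z + O K{\left(-8,11 \right)} = 7 - 0 = 7 + 0 = 7$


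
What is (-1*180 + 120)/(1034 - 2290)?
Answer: 15/314 ≈ 0.047771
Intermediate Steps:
(-1*180 + 120)/(1034 - 2290) = (-180 + 120)/(-1256) = -60*(-1/1256) = 15/314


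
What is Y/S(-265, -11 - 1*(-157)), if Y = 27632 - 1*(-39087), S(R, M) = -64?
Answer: -66719/64 ≈ -1042.5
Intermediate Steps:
Y = 66719 (Y = 27632 + 39087 = 66719)
Y/S(-265, -11 - 1*(-157)) = 66719/(-64) = 66719*(-1/64) = -66719/64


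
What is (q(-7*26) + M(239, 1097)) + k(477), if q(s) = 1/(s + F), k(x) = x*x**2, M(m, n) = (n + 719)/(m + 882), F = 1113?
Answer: 5961517679400/54929 ≈ 1.0853e+8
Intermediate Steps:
M(m, n) = (719 + n)/(882 + m)
k(x) = x**3
q(s) = 1/(1113 + s) (q(s) = 1/(s + 1113) = 1/(1113 + s))
(q(-7*26) + M(239, 1097)) + k(477) = (1/(1113 - 7*26) + (719 + 1097)/(882 + 239)) + 477**3 = (1/(1113 - 182) + 1816/1121) + 108531333 = (1/931 + (1/1121)*1816) + 108531333 = (1/931 + 1816/1121) + 108531333 = 89043/54929 + 108531333 = 5961517679400/54929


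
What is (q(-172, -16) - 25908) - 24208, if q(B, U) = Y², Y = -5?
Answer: -50091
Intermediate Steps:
q(B, U) = 25 (q(B, U) = (-5)² = 25)
(q(-172, -16) - 25908) - 24208 = (25 - 25908) - 24208 = -25883 - 24208 = -50091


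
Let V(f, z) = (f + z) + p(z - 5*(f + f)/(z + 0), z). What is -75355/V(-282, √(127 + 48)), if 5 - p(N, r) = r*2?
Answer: 20873335/76554 - 376775*√7/76554 ≈ 259.64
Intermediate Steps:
p(N, r) = 5 - 2*r (p(N, r) = 5 - r*2 = 5 - 2*r)
V(f, z) = 5 + f - z (V(f, z) = (f + z) + (5 - 2*z) = 5 + f - z)
-75355/V(-282, √(127 + 48)) = -75355/(5 - 282 - √(127 + 48)) = -75355/(5 - 282 - √175) = -75355/(5 - 282 - 5*√7) = -75355/(-277 - 5*√7)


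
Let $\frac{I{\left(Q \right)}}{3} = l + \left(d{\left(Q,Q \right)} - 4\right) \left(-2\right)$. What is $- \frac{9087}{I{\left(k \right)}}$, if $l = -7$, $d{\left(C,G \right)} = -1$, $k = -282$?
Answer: $- \frac{3029}{3} \approx -1009.7$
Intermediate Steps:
$I{\left(Q \right)} = 9$ ($I{\left(Q \right)} = 3 \left(-7 + \left(-1 - 4\right) \left(-2\right)\right) = 3 \left(-7 - -10\right) = 3 \left(-7 + 10\right) = 3 \cdot 3 = 9$)
$- \frac{9087}{I{\left(k \right)}} = - \frac{9087}{9} = \left(-9087\right) \frac{1}{9} = - \frac{3029}{3}$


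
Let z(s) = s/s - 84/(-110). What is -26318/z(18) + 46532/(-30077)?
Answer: -43540670334/2917469 ≈ -14924.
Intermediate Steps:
z(s) = 97/55 (z(s) = 1 - 84*(-1/110) = 1 + 42/55 = 97/55)
-26318/z(18) + 46532/(-30077) = -26318/97/55 + 46532/(-30077) = -26318*55/97 + 46532*(-1/30077) = -1447490/97 - 46532/30077 = -43540670334/2917469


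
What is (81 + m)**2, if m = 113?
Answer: 37636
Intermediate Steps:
(81 + m)**2 = (81 + 113)**2 = 194**2 = 37636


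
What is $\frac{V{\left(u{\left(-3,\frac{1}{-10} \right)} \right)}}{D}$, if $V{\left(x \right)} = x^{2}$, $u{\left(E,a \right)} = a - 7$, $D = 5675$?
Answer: $\frac{5041}{567500} \approx 0.0088828$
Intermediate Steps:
$u{\left(E,a \right)} = -7 + a$
$\frac{V{\left(u{\left(-3,\frac{1}{-10} \right)} \right)}}{D} = \frac{\left(-7 + \frac{1}{-10}\right)^{2}}{5675} = \left(-7 - \frac{1}{10}\right)^{2} \cdot \frac{1}{5675} = \left(- \frac{71}{10}\right)^{2} \cdot \frac{1}{5675} = \frac{5041}{100} \cdot \frac{1}{5675} = \frac{5041}{567500}$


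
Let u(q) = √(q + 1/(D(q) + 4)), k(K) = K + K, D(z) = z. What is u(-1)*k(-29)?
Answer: -58*I*√6/3 ≈ -47.357*I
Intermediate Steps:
k(K) = 2*K
u(q) = √(q + 1/(4 + q)) (u(q) = √(q + 1/(q + 4)) = √(q + 1/(4 + q)))
u(-1)*k(-29) = √((1 - (4 - 1))/(4 - 1))*(2*(-29)) = √((1 - 1*3)/3)*(-58) = √((1 - 3)/3)*(-58) = √((⅓)*(-2))*(-58) = √(-⅔)*(-58) = (I*√6/3)*(-58) = -58*I*√6/3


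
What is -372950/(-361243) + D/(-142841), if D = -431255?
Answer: 209060400915/51600311363 ≈ 4.0515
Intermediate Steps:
-372950/(-361243) + D/(-142841) = -372950/(-361243) - 431255/(-142841) = -372950*(-1/361243) - 431255*(-1/142841) = 372950/361243 + 431255/142841 = 209060400915/51600311363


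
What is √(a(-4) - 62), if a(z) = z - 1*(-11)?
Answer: I*√55 ≈ 7.4162*I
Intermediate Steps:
a(z) = 11 + z (a(z) = z + 11 = 11 + z)
√(a(-4) - 62) = √((11 - 4) - 62) = √(7 - 62) = √(-55) = I*√55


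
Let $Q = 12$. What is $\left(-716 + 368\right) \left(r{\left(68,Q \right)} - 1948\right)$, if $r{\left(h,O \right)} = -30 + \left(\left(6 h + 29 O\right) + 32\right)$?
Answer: $414120$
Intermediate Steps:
$r{\left(h,O \right)} = 2 + 6 h + 29 O$ ($r{\left(h,O \right)} = -30 + \left(32 + 6 h + 29 O\right) = 2 + 6 h + 29 O$)
$\left(-716 + 368\right) \left(r{\left(68,Q \right)} - 1948\right) = \left(-716 + 368\right) \left(\left(2 + 6 \cdot 68 + 29 \cdot 12\right) - 1948\right) = - 348 \left(\left(2 + 408 + 348\right) - 1948\right) = - 348 \left(758 - 1948\right) = \left(-348\right) \left(-1190\right) = 414120$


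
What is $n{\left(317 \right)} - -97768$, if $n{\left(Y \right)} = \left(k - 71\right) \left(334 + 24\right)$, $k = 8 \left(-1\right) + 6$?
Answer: $71634$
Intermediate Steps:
$k = -2$ ($k = -8 + 6 = -2$)
$n{\left(Y \right)} = -26134$ ($n{\left(Y \right)} = \left(-2 - 71\right) \left(334 + 24\right) = \left(-73\right) 358 = -26134$)
$n{\left(317 \right)} - -97768 = -26134 - -97768 = -26134 + 97768 = 71634$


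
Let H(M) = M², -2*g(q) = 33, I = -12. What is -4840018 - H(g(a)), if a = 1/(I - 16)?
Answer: -19361161/4 ≈ -4.8403e+6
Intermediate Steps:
a = -1/28 (a = 1/(-12 - 16) = 1/(-28) = -1/28 ≈ -0.035714)
g(q) = -33/2 (g(q) = -½*33 = -33/2)
-4840018 - H(g(a)) = -4840018 - (-33/2)² = -4840018 - 1*1089/4 = -4840018 - 1089/4 = -19361161/4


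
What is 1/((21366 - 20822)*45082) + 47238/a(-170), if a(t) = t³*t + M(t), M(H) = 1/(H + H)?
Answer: 131390579506453/2321429089395558464 ≈ 5.6599e-5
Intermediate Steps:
M(H) = 1/(2*H)
a(t) = t⁴ + 1/(2*t) (a(t) = t³*t + 1/(2*t) = t⁴ + 1/(2*t))
1/((21366 - 20822)*45082) + 47238/a(-170) = 1/((21366 - 20822)*45082) + 47238/(((½ + (-170)⁵)/(-170))) = (1/45082)/544 + 47238/((-(½ - 141985700000)/170)) = (1/544)*(1/45082) + 47238/((-1/170*(-283971399999/2))) = 1/24524608 + 47238/(283971399999/340) = 1/24524608 + 47238*(340/283971399999) = 1/24524608 + 5353640/94657133333 = 131390579506453/2321429089395558464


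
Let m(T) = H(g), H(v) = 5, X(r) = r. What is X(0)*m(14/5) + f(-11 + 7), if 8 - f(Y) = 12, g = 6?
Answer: -4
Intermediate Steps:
f(Y) = -4 (f(Y) = 8 - 1*12 = 8 - 12 = -4)
m(T) = 5
X(0)*m(14/5) + f(-11 + 7) = 0*5 - 4 = 0 - 4 = -4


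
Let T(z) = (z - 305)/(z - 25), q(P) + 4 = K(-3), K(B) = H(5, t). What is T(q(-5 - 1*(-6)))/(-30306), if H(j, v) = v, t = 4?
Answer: -61/151530 ≈ -0.00040256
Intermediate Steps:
K(B) = 4
q(P) = 0 (q(P) = -4 + 4 = 0)
T(z) = (-305 + z)/(-25 + z)
T(q(-5 - 1*(-6)))/(-30306) = ((-305 + 0)/(-25 + 0))/(-30306) = (-305/(-25))*(-1/30306) = -1/25*(-305)*(-1/30306) = (61/5)*(-1/30306) = -61/151530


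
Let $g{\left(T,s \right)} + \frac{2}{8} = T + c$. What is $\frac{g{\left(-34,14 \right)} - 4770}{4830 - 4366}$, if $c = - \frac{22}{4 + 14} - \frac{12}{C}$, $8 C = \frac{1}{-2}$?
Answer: $- \frac{166085}{16704} \approx -9.9428$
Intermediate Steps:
$C = - \frac{1}{16}$ ($C = \frac{1}{8 \left(-2\right)} = \frac{1}{8} \left(- \frac{1}{2}\right) = - \frac{1}{16} \approx -0.0625$)
$c = \frac{1717}{9}$ ($c = - \frac{22}{4 + 14} - \frac{12}{- \frac{1}{16}} = - \frac{22}{18} - -192 = \left(-22\right) \frac{1}{18} + 192 = - \frac{11}{9} + 192 = \frac{1717}{9} \approx 190.78$)
$g{\left(T,s \right)} = \frac{6859}{36} + T$ ($g{\left(T,s \right)} = - \frac{1}{4} + \left(T + \frac{1717}{9}\right) = - \frac{1}{4} + \left(\frac{1717}{9} + T\right) = \frac{6859}{36} + T$)
$\frac{g{\left(-34,14 \right)} - 4770}{4830 - 4366} = \frac{\left(\frac{6859}{36} - 34\right) - 4770}{4830 - 4366} = \frac{\frac{5635}{36} - 4770}{464} = \left(- \frac{166085}{36}\right) \frac{1}{464} = - \frac{166085}{16704}$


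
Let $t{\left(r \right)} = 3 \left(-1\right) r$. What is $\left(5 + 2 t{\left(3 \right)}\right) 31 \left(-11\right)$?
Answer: $4433$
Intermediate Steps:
$t{\left(r \right)} = - 3 r$
$\left(5 + 2 t{\left(3 \right)}\right) 31 \left(-11\right) = \left(5 + 2 \left(\left(-3\right) 3\right)\right) 31 \left(-11\right) = \left(5 + 2 \left(-9\right)\right) 31 \left(-11\right) = \left(5 - 18\right) 31 \left(-11\right) = \left(-13\right) 31 \left(-11\right) = \left(-403\right) \left(-11\right) = 4433$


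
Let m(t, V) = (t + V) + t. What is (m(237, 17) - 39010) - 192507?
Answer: -231026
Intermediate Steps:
m(t, V) = V + 2*t (m(t, V) = (V + t) + t = V + 2*t)
(m(237, 17) - 39010) - 192507 = ((17 + 2*237) - 39010) - 192507 = ((17 + 474) - 39010) - 192507 = (491 - 39010) - 192507 = -38519 - 192507 = -231026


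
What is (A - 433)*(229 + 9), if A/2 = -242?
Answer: -218246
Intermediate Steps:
A = -484 (A = 2*(-242) = -484)
(A - 433)*(229 + 9) = (-484 - 433)*(229 + 9) = -917*238 = -218246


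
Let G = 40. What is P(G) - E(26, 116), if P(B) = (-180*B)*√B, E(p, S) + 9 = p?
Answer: -17 - 14400*√10 ≈ -45554.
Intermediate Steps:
E(p, S) = -9 + p
P(B) = -180*B^(3/2)
P(G) - E(26, 116) = -14400*√10 - (-9 + 26) = -14400*√10 - 1*17 = -14400*√10 - 17 = -17 - 14400*√10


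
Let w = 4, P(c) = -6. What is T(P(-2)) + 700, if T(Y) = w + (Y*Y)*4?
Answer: 848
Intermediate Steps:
T(Y) = 4 + 4*Y² (T(Y) = 4 + (Y*Y)*4 = 4 + Y²*4 = 4 + 4*Y²)
T(P(-2)) + 700 = (4 + 4*(-6)²) + 700 = (4 + 4*36) + 700 = (4 + 144) + 700 = 148 + 700 = 848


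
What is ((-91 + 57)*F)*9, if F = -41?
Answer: 12546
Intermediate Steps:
((-91 + 57)*F)*9 = ((-91 + 57)*(-41))*9 = -34*(-41)*9 = 1394*9 = 12546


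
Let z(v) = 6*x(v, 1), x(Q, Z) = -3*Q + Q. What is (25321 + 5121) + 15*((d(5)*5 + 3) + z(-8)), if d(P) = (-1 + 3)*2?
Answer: 32227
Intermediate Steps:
d(P) = 4 (d(P) = 2*2 = 4)
x(Q, Z) = -2*Q
z(v) = -12*v (z(v) = 6*(-2*v) = -12*v)
(25321 + 5121) + 15*((d(5)*5 + 3) + z(-8)) = (25321 + 5121) + 15*((4*5 + 3) - 12*(-8)) = 30442 + 15*((20 + 3) + 96) = 30442 + 15*(23 + 96) = 30442 + 15*119 = 30442 + 1785 = 32227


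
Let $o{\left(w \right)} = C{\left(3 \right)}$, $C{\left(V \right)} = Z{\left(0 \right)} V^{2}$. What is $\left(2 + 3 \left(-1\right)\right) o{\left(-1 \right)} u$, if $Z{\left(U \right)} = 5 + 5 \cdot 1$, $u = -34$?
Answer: $3060$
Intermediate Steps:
$Z{\left(U \right)} = 10$ ($Z{\left(U \right)} = 5 + 5 = 10$)
$C{\left(V \right)} = 10 V^{2}$
$o{\left(w \right)} = 90$ ($o{\left(w \right)} = 10 \cdot 3^{2} = 10 \cdot 9 = 90$)
$\left(2 + 3 \left(-1\right)\right) o{\left(-1 \right)} u = \left(2 + 3 \left(-1\right)\right) 90 \left(-34\right) = \left(2 - 3\right) 90 \left(-34\right) = \left(-1\right) 90 \left(-34\right) = \left(-90\right) \left(-34\right) = 3060$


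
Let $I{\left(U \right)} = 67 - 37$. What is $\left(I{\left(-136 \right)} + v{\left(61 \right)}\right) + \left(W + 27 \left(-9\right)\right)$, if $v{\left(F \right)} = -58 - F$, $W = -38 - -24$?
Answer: $-346$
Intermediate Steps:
$W = -14$ ($W = -38 + 24 = -14$)
$I{\left(U \right)} = 30$
$\left(I{\left(-136 \right)} + v{\left(61 \right)}\right) + \left(W + 27 \left(-9\right)\right) = \left(30 - 119\right) + \left(-14 + 27 \left(-9\right)\right) = \left(30 - 119\right) - 257 = -89 - 257 = -346$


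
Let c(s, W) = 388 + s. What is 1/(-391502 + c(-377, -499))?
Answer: -1/391491 ≈ -2.5543e-6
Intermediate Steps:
1/(-391502 + c(-377, -499)) = 1/(-391502 + (388 - 377)) = 1/(-391502 + 11) = 1/(-391491) = -1/391491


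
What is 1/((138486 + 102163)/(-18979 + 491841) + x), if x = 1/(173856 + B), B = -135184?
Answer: 9143259632/4653425495 ≈ 1.9648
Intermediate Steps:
x = 1/38672 (x = 1/(173856 - 135184) = 1/38672 ≈ 2.5858e-5)
1/((138486 + 102163)/(-18979 + 491841) + x) = 1/((138486 + 102163)/(-18979 + 491841) + 1/38672) = 1/(240649/472862 + 1/38672) = 1/(4653425495/9143259632) = 9143259632/4653425495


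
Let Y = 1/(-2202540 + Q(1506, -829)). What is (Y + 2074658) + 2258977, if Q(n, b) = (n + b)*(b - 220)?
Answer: 12622635001754/2912713 ≈ 4.3336e+6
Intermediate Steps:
Q(n, b) = (-220 + b)*(b + n) (Q(n, b) = (b + n)*(-220 + b) = (-220 + b)*(b + n))
Y = -1/2912713 (Y = 1/(-2202540 + ((-829)² - 220*(-829) - 220*1506 - 829*1506)) = 1/(-2202540 + (687241 + 182380 - 331320 - 1248474)) = 1/(-2202540 - 710173) = 1/(-2912713) = -1/2912713 ≈ -3.4332e-7)
(Y + 2074658) + 2258977 = (-1/2912713 + 2074658) + 2258977 = 6042883327153/2912713 + 2258977 = 12622635001754/2912713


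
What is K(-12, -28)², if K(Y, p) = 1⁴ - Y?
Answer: 169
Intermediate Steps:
K(Y, p) = 1 - Y
K(-12, -28)² = (1 - 1*(-12))² = (1 + 12)² = 13² = 169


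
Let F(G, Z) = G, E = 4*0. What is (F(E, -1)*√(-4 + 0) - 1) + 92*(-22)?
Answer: -2025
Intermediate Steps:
E = 0
(F(E, -1)*√(-4 + 0) - 1) + 92*(-22) = (0*√(-4 + 0) - 1) + 92*(-22) = (0*√(-4) - 1) - 2024 = (0*(2*I) - 1) - 2024 = (0 - 1) - 2024 = -1 - 2024 = -2025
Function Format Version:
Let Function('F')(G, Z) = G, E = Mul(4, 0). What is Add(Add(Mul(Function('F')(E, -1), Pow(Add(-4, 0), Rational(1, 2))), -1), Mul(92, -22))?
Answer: -2025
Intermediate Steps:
E = 0
Add(Add(Mul(Function('F')(E, -1), Pow(Add(-4, 0), Rational(1, 2))), -1), Mul(92, -22)) = Add(Add(Mul(0, Pow(Add(-4, 0), Rational(1, 2))), -1), Mul(92, -22)) = Add(Add(Mul(0, Pow(-4, Rational(1, 2))), -1), -2024) = Add(Add(Mul(0, Mul(2, I)), -1), -2024) = Add(Add(0, -1), -2024) = Add(-1, -2024) = -2025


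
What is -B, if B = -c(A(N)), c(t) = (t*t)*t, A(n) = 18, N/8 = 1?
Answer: 5832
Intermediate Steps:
N = 8 (N = 8*1 = 8)
c(t) = t³ (c(t) = t²*t = t³)
B = -5832 (B = -1*18³ = -1*5832 = -5832)
-B = -1*(-5832) = 5832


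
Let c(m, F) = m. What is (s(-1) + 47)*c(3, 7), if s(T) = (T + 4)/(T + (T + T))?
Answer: 138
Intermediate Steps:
s(T) = (4 + T)/(3*T) (s(T) = (4 + T)/(T + 2*T) = (4 + T)/((3*T)) = (4 + T)*(1/(3*T)) = (4 + T)/(3*T))
(s(-1) + 47)*c(3, 7) = ((⅓)*(4 - 1)/(-1) + 47)*3 = ((⅓)*(-1)*3 + 47)*3 = (-1 + 47)*3 = 46*3 = 138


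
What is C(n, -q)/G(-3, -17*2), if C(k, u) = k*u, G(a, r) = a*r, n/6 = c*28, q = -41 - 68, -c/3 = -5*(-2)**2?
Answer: 183120/17 ≈ 10772.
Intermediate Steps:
c = 60 (c = -(-15)*(-2)**2 = -(-15)*4 = -3*(-20) = 60)
q = -109
n = 10080 (n = 6*(60*28) = 6*1680 = 10080)
C(n, -q)/G(-3, -17*2) = (10080*(-1*(-109)))/((-(-51)*2)) = (10080*109)/((-3*(-34))) = 1098720/102 = 1098720*(1/102) = 183120/17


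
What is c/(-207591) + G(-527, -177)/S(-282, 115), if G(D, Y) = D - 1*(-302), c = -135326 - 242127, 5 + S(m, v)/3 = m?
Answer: 123898336/59578617 ≈ 2.0796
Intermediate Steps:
S(m, v) = -15 + 3*m
c = -377453
G(D, Y) = 302 + D (G(D, Y) = D + 302 = 302 + D)
c/(-207591) + G(-527, -177)/S(-282, 115) = -377453/(-207591) + (302 - 527)/(-15 + 3*(-282)) = -377453*(-1/207591) - 225/(-15 - 846) = 377453/207591 - 225/(-861) = 377453/207591 - 225*(-1/861) = 377453/207591 + 75/287 = 123898336/59578617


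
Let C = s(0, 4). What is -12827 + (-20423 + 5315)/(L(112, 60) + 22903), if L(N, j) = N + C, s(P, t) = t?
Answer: -98426607/7673 ≈ -12828.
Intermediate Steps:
C = 4
L(N, j) = 4 + N (L(N, j) = N + 4 = 4 + N)
-12827 + (-20423 + 5315)/(L(112, 60) + 22903) = -12827 + (-20423 + 5315)/((4 + 112) + 22903) = -12827 - 15108/(116 + 22903) = -12827 - 15108/23019 = -12827 - 15108*1/23019 = -12827 - 5036/7673 = -98426607/7673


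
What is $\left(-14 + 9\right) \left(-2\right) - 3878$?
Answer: $-3868$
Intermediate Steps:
$\left(-14 + 9\right) \left(-2\right) - 3878 = \left(-5\right) \left(-2\right) - 3878 = 10 - 3878 = -3868$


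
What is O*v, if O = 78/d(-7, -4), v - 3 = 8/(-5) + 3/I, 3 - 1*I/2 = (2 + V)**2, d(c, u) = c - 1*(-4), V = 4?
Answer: -1937/55 ≈ -35.218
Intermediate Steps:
d(c, u) = 4 + c (d(c, u) = c + 4 = 4 + c)
I = -66 (I = 6 - 2*(2 + 4)**2 = 6 - 2*6**2 = 6 - 2*36 = 6 - 72 = -66)
v = 149/110 (v = 3 + (8/(-5) + 3/(-66)) = 3 + (8*(-1/5) + 3*(-1/66)) = 3 + (-8/5 - 1/22) = 3 - 181/110 = 149/110 ≈ 1.3545)
O = -26 (O = 78/(4 - 7) = 78/(-3) = 78*(-1/3) = -26)
O*v = -26*149/110 = -1937/55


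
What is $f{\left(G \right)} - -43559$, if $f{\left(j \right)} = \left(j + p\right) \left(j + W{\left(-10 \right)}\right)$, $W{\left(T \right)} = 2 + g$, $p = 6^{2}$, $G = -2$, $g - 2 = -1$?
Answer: $43593$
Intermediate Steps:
$g = 1$ ($g = 2 - 1 = 1$)
$p = 36$
$W{\left(T \right)} = 3$ ($W{\left(T \right)} = 2 + 1 = 3$)
$f{\left(j \right)} = \left(3 + j\right) \left(36 + j\right)$ ($f{\left(j \right)} = \left(j + 36\right) \left(j + 3\right) = \left(36 + j\right) \left(3 + j\right) = \left(3 + j\right) \left(36 + j\right)$)
$f{\left(G \right)} - -43559 = \left(108 + \left(-2\right)^{2} + 39 \left(-2\right)\right) - -43559 = \left(108 + 4 - 78\right) + 43559 = 34 + 43559 = 43593$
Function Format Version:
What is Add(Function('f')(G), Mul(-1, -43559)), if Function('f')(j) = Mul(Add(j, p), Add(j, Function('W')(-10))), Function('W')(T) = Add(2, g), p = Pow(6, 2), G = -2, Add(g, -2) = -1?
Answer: 43593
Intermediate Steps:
g = 1 (g = Add(2, -1) = 1)
p = 36
Function('W')(T) = 3 (Function('W')(T) = Add(2, 1) = 3)
Function('f')(j) = Mul(Add(3, j), Add(36, j)) (Function('f')(j) = Mul(Add(j, 36), Add(j, 3)) = Mul(Add(36, j), Add(3, j)) = Mul(Add(3, j), Add(36, j)))
Add(Function('f')(G), Mul(-1, -43559)) = Add(Add(108, Pow(-2, 2), Mul(39, -2)), Mul(-1, -43559)) = Add(Add(108, 4, -78), 43559) = Add(34, 43559) = 43593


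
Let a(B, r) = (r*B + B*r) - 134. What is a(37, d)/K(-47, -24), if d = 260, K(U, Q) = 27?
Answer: 19106/27 ≈ 707.63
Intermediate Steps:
a(B, r) = -134 + 2*B*r (a(B, r) = (B*r + B*r) - 134 = 2*B*r - 134 = -134 + 2*B*r)
a(37, d)/K(-47, -24) = (-134 + 2*37*260)/27 = (-134 + 19240)*(1/27) = 19106*(1/27) = 19106/27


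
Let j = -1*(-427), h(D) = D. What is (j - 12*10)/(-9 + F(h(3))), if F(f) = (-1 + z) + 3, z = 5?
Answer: -307/2 ≈ -153.50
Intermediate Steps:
F(f) = 7 (F(f) = (-1 + 5) + 3 = 4 + 3 = 7)
j = 427
(j - 12*10)/(-9 + F(h(3))) = (427 - 12*10)/(-9 + 7) = (427 - 120)/(-2) = 307*(-½) = -307/2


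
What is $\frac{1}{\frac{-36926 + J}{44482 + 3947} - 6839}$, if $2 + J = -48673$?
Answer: $- \frac{48429}{331291532} \approx -0.00014618$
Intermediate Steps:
$J = -48675$ ($J = -2 - 48673 = -48675$)
$\frac{1}{\frac{-36926 + J}{44482 + 3947} - 6839} = \frac{1}{\frac{-36926 - 48675}{44482 + 3947} - 6839} = \frac{1}{- \frac{85601}{48429} - 6839} = \frac{1}{- \frac{331291532}{48429}} = - \frac{48429}{331291532}$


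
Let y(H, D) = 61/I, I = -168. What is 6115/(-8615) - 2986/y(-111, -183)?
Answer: 864264901/105103 ≈ 8223.0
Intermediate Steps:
y(H, D) = -61/168 (y(H, D) = 61/(-168) = 61*(-1/168) = -61/168)
6115/(-8615) - 2986/y(-111, -183) = 6115/(-8615) - 2986/(-61/168) = 6115*(-1/8615) - 2986*(-168/61) = -1223/1723 + 501648/61 = 864264901/105103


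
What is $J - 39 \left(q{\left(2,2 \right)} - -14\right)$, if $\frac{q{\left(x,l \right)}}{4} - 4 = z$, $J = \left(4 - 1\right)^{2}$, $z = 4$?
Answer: $-1785$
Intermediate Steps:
$J = 9$ ($J = 3^{2} = 9$)
$q{\left(x,l \right)} = 32$ ($q{\left(x,l \right)} = 16 + 4 \cdot 4 = 16 + 16 = 32$)
$J - 39 \left(q{\left(2,2 \right)} - -14\right) = 9 - 39 \left(32 - -14\right) = 9 - 39 \left(32 + 14\right) = 9 - 1794 = -1785$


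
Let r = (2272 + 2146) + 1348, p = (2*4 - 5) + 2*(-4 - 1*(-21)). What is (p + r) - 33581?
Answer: -27778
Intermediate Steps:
p = 37 (p = (8 - 5) + 2*(-4 + 21) = 3 + 2*17 = 3 + 34 = 37)
r = 5766 (r = 4418 + 1348 = 5766)
(p + r) - 33581 = (37 + 5766) - 33581 = 5803 - 33581 = -27778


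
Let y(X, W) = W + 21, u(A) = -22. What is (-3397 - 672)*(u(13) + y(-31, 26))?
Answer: -101725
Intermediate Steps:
y(X, W) = 21 + W
(-3397 - 672)*(u(13) + y(-31, 26)) = (-3397 - 672)*(-22 + (21 + 26)) = -4069*(-22 + 47) = -4069*25 = -101725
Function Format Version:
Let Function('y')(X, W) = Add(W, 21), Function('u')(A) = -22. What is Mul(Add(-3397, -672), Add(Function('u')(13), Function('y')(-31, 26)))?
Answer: -101725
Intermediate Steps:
Function('y')(X, W) = Add(21, W)
Mul(Add(-3397, -672), Add(Function('u')(13), Function('y')(-31, 26))) = Mul(Add(-3397, -672), Add(-22, Add(21, 26))) = Mul(-4069, Add(-22, 47)) = Mul(-4069, 25) = -101725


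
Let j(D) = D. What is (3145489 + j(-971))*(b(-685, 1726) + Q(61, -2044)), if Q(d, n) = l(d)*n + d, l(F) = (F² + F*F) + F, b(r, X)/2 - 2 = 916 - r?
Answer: -48214469984070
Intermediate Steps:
b(r, X) = 1836 - 2*r (b(r, X) = 4 + 2*(916 - r) = 4 + (1832 - 2*r) = 1836 - 2*r)
l(F) = F + 2*F² (l(F) = (F² + F²) + F = 2*F² + F = F + 2*F²)
Q(d, n) = d + d*n*(1 + 2*d) (Q(d, n) = (d*(1 + 2*d))*n + d = d*n*(1 + 2*d) + d = d + d*n*(1 + 2*d))
(3145489 + j(-971))*(b(-685, 1726) + Q(61, -2044)) = (3145489 - 971)*((1836 - 2*(-685)) + 61*(1 - 2044*(1 + 2*61))) = 3144518*((1836 + 1370) + 61*(1 - 2044*(1 + 122))) = 3144518*(3206 + 61*(1 - 2044*123)) = 3144518*(3206 + 61*(1 - 251412)) = 3144518*(3206 + 61*(-251411)) = 3144518*(3206 - 15336071) = 3144518*(-15332865) = -48214469984070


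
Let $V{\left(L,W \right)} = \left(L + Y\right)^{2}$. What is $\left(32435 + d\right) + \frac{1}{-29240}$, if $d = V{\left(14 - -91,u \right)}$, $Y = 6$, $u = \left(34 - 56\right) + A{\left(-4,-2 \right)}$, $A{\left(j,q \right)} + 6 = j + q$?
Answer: $\frac{1308665439}{29240} \approx 44756.0$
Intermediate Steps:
$A{\left(j,q \right)} = -6 + j + q$ ($A{\left(j,q \right)} = -6 + \left(j + q\right) = -6 + j + q$)
$u = -34$ ($u = \left(34 - 56\right) - 12 = -22 - 12 = -34$)
$V{\left(L,W \right)} = \left(6 + L\right)^{2}$ ($V{\left(L,W \right)} = \left(L + 6\right)^{2} = \left(6 + L\right)^{2}$)
$d = 12321$ ($d = \left(6 + \left(14 - -91\right)\right)^{2} = \left(6 + \left(14 + 91\right)\right)^{2} = \left(6 + 105\right)^{2} = 111^{2} = 12321$)
$\left(32435 + d\right) + \frac{1}{-29240} = \left(32435 + 12321\right) + \frac{1}{-29240} = 44756 - \frac{1}{29240} = \frac{1308665439}{29240}$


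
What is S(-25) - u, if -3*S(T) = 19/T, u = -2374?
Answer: 178069/75 ≈ 2374.3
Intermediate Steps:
S(T) = -19/(3*T)
S(-25) - u = -19/3/(-25) - 1*(-2374) = -19/3*(-1/25) + 2374 = 19/75 + 2374 = 178069/75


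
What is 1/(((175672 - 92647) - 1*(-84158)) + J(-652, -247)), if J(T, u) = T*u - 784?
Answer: 1/327443 ≈ 3.0540e-6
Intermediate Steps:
J(T, u) = -784 + T*u
1/(((175672 - 92647) - 1*(-84158)) + J(-652, -247)) = 1/(((175672 - 92647) - 1*(-84158)) + (-784 - 652*(-247))) = 1/((83025 + 84158) + (-784 + 161044)) = 1/(167183 + 160260) = 1/327443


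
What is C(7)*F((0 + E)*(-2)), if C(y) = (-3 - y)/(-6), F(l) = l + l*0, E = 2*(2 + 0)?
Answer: -40/3 ≈ -13.333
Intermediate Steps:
E = 4 (E = 2*2 = 4)
F(l) = l (F(l) = l + 0 = l)
C(y) = ½ + y/6 (C(y) = (-3 - y)*(-⅙) = ½ + y/6)
C(7)*F((0 + E)*(-2)) = (½ + (⅙)*7)*((0 + 4)*(-2)) = (½ + 7/6)*(4*(-2)) = (5/3)*(-8) = -40/3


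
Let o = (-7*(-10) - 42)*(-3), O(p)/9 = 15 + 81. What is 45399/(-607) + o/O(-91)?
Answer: -3272977/43704 ≈ -74.890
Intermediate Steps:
O(p) = 864 (O(p) = 9*(15 + 81) = 9*96 = 864)
o = -84 (o = (70 - 42)*(-3) = 28*(-3) = -84)
45399/(-607) + o/O(-91) = 45399/(-607) - 84/864 = 45399*(-1/607) - 84*1/864 = -45399/607 - 7/72 = -3272977/43704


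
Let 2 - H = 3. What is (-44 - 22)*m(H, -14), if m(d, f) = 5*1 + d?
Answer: -264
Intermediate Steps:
H = -1 (H = 2 - 1*3 = 2 - 3 = -1)
m(d, f) = 5 + d
(-44 - 22)*m(H, -14) = (-44 - 22)*(5 - 1) = -66*4 = -264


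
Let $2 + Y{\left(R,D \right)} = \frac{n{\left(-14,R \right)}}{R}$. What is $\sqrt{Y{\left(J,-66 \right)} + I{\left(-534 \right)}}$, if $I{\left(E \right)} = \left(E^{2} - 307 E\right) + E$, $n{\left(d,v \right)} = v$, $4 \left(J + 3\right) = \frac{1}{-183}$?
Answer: $\sqrt{448559} \approx 669.75$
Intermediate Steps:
$J = - \frac{2197}{732}$ ($J = -3 + \frac{1}{4 \left(-183\right)} = -3 + \frac{1}{4} \left(- \frac{1}{183}\right) = -3 - \frac{1}{732} = - \frac{2197}{732} \approx -3.0014$)
$I{\left(E \right)} = E^{2} - 306 E$
$Y{\left(R,D \right)} = -1$ ($Y{\left(R,D \right)} = -2 + \frac{R}{R} = -2 + 1 = -1$)
$\sqrt{Y{\left(J,-66 \right)} + I{\left(-534 \right)}} = \sqrt{-1 - 534 \left(-306 - 534\right)} = \sqrt{-1 - -448560} = \sqrt{-1 + 448560} = \sqrt{448559}$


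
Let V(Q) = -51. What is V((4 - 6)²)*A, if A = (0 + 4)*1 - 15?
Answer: 561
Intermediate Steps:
A = -11 (A = 4*1 - 15 = 4 - 15 = -11)
V((4 - 6)²)*A = -51*(-11) = 561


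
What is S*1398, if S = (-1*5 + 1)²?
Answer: 22368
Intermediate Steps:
S = 16 (S = (-5 + 1)² = (-4)² = 16)
S*1398 = 16*1398 = 22368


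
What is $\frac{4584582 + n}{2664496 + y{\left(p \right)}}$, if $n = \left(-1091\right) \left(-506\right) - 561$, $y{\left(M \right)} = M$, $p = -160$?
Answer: $\frac{5136067}{2664336} \approx 1.9277$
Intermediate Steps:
$n = 551485$ ($n = 552046 - 561 = 551485$)
$\frac{4584582 + n}{2664496 + y{\left(p \right)}} = \frac{4584582 + 551485}{2664496 - 160} = \frac{5136067}{2664336}$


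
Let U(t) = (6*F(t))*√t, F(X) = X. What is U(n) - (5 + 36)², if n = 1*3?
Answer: -1681 + 18*√3 ≈ -1649.8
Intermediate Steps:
n = 3
U(t) = 6*t^(3/2) (U(t) = (6*t)*√t = 6*t^(3/2))
U(n) - (5 + 36)² = 6*3^(3/2) - (5 + 36)² = 6*(3*√3) - 1*41² = 18*√3 - 1*1681 = 18*√3 - 1681 = -1681 + 18*√3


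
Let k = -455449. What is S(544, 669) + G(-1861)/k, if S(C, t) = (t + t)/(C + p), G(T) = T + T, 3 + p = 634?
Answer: 613764112/535152575 ≈ 1.1469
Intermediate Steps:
p = 631 (p = -3 + 634 = 631)
G(T) = 2*T
S(C, t) = 2*t/(631 + C) (S(C, t) = (t + t)/(C + 631) = (2*t)/(631 + C) = 2*t/(631 + C))
S(544, 669) + G(-1861)/k = 2*669/(631 + 544) + (2*(-1861))/(-455449) = 2*669/1175 - 3722*(-1/455449) = 2*669*(1/1175) + 3722/455449 = 1338/1175 + 3722/455449 = 613764112/535152575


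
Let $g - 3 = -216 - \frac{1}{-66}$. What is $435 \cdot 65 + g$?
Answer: $\frac{1852093}{66} \approx 28062.0$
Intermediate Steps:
$g = - \frac{14057}{66}$ ($g = 3 - \frac{14255}{66} = - \frac{14057}{66} \approx -212.98$)
$435 \cdot 65 + g = 435 \cdot 65 - \frac{14057}{66} = 28275 - \frac{14057}{66} = \frac{1852093}{66}$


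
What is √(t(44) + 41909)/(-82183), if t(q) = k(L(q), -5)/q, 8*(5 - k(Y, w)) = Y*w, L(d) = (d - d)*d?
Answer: -3*√2253779/1808026 ≈ -0.0024910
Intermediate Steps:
L(d) = 0 (L(d) = 0*d = 0)
k(Y, w) = 5 - Y*w/8
t(q) = 5/q (t(q) = (5 - ⅛*0*(-5))/q = (5 + 0)/q = 5/q)
√(t(44) + 41909)/(-82183) = √(5/44 + 41909)/(-82183) = √(5*(1/44) + 41909)*(-1/82183) = √(5/44 + 41909)*(-1/82183) = √(1844001/44)*(-1/82183) = (3*√2253779/22)*(-1/82183) = -3*√2253779/1808026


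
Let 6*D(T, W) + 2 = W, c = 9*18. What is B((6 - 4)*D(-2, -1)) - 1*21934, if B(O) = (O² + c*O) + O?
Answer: -22096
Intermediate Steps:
c = 162
D(T, W) = -⅓ + W/6
B(O) = O² + 163*O (B(O) = (O² + 162*O) + O = O² + 163*O)
B((6 - 4)*D(-2, -1)) - 1*21934 = ((6 - 4)*(-⅓ + (⅙)*(-1)))*(163 + (6 - 4)*(-⅓ + (⅙)*(-1))) - 1*21934 = (2*(-⅓ - ⅙))*(163 + 2*(-⅓ - ⅙)) - 21934 = (2*(-½))*(163 + 2*(-½)) - 21934 = -(163 - 1) - 21934 = -1*162 - 21934 = -162 - 21934 = -22096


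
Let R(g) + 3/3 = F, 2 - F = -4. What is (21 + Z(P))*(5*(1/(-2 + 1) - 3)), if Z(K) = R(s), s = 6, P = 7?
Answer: -520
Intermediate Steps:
F = 6 (F = 2 - 1*(-4) = 2 + 4 = 6)
R(g) = 5 (R(g) = -1 + 6 = 5)
Z(K) = 5
(21 + Z(P))*(5*(1/(-2 + 1) - 3)) = (21 + 5)*(5*(1/(-2 + 1) - 3)) = 26*(5*(1/(-1) - 3)) = 26*(5*(-1 - 3)) = 26*(5*(-4)) = 26*(-20) = -520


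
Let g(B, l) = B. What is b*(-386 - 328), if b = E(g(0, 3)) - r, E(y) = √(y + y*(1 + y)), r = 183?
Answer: 130662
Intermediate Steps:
b = -183 (b = √(0*(2 + 0)) - 1*183 = √(0*2) - 183 = √0 - 183 = 0 - 183 = -183)
b*(-386 - 328) = -183*(-386 - 328) = -183*(-714) = 130662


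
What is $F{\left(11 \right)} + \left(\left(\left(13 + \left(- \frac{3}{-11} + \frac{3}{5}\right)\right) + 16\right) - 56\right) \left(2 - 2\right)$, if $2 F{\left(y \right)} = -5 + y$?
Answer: $3$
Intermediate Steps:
$F{\left(y \right)} = - \frac{5}{2} + \frac{y}{2}$ ($F{\left(y \right)} = \frac{-5 + y}{2} = - \frac{5}{2} + \frac{y}{2}$)
$F{\left(11 \right)} + \left(\left(\left(13 + \left(- \frac{3}{-11} + \frac{3}{5}\right)\right) + 16\right) - 56\right) \left(2 - 2\right) = \left(- \frac{5}{2} + \frac{1}{2} \cdot 11\right) + \left(\left(\left(13 + \left(- \frac{3}{-11} + \frac{3}{5}\right)\right) + 16\right) - 56\right) \left(2 - 2\right) = \left(- \frac{5}{2} + \frac{11}{2}\right) + \left(\left(\left(13 + \left(\left(-3\right) \left(- \frac{1}{11}\right) + 3 \cdot \frac{1}{5}\right)\right) + 16\right) - 56\right) 0 = 3 + \left(\left(\left(13 + \left(\frac{3}{11} + \frac{3}{5}\right)\right) + 16\right) - 56\right) 0 = 3 + \left(\left(\left(13 + \frac{48}{55}\right) + 16\right) - 56\right) 0 = 3 + \left(\left(\frac{763}{55} + 16\right) - 56\right) 0 = 3 + \left(\frac{1643}{55} - 56\right) 0 = 3 - 0 = 3 + 0 = 3$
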